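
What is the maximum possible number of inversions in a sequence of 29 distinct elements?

406

A reversed (strictly descending) arrangement makes every pair an inversion, giving C(29, 2) inversions.
C(29, 2) = 29·28/2 = 406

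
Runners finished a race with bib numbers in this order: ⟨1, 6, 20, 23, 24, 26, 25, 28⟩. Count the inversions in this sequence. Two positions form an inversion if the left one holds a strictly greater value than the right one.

Count, for each position, how many later elements it exceeds:
1: 0
6: 0
20: 0
23: 0
24: 0
26: 1
25: 0
28: 0
Sum: 0 + 0 + 0 + 0 + 0 + 1 + 0 + 0 = 1

1 inversion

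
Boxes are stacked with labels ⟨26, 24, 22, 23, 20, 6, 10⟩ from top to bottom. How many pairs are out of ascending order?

Element-by-element contributions:
26 → 24, 22, 23, 20, 6, 10 → 6
24 → 22, 23, 20, 6, 10 → 5
22 → 20, 6, 10 → 3
23 → 20, 6, 10 → 3
20 → 6, 10 → 2
6 → none → 0
10 → none → 0
Sum: 6 + 5 + 3 + 3 + 2 + 0 + 0 = 19

19 inversions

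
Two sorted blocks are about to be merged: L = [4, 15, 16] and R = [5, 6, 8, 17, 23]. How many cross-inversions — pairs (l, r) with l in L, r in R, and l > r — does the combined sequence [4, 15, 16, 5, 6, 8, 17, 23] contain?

Count, for every r in R, how many entries of L exceed r:
r = 5: 15, 16 → 2
r = 6: 15, 16 → 2
r = 8: 15, 16 → 2
r = 17: none → 0
r = 23: none → 0
Cross-inversions: 2 + 2 + 2 + 0 + 0 = 6

6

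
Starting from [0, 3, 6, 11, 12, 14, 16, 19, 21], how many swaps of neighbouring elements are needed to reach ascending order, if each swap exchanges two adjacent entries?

0

Each adjacent swap fixes exactly one inversion, so the minimum swap count equals the number of inversions.
Count inversions — for each element, later elements that are smaller:
0: none → 0
3: none → 0
6: none → 0
11: none → 0
12: none → 0
14: none → 0
16: none → 0
19: none → 0
21: none → 0
Total inversions: 0 + 0 + 0 + 0 + 0 + 0 + 0 + 0 + 0 = 0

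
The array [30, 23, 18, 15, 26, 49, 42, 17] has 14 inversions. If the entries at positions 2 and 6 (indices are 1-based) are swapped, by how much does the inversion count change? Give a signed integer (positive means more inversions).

+3

Positions 2 and 6 hold 23 and 49; after swapping, the array is [30, 49, 18, 15, 26, 23, 42, 17].
Sweep left to right; for each value list the smaller values that follow it:
30 → 18, 15, 26, 23, 17 → 5
49 → 18, 15, 26, 23, 42, 17 → 6
18 → 15, 17 → 2
15 → none → 0
26 → 23, 17 → 2
23 → 17 → 1
42 → 17 → 1
17 → none → 0
Sum: 5 + 6 + 2 + 0 + 2 + 1 + 1 + 0 = 17
Change: 17 − 14 = +3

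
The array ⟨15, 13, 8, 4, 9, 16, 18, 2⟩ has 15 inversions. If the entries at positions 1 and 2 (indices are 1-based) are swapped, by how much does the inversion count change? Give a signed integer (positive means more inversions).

Positions 1 and 2 hold 15 and 13; after swapping, the array is [13, 15, 8, 4, 9, 16, 18, 2].
Element-by-element contributions:
13 → 8, 4, 9, 2 → 4
15 → 8, 4, 9, 2 → 4
8 → 4, 2 → 2
4 → 2 → 1
9 → 2 → 1
16 → 2 → 1
18 → 2 → 1
2 → none → 0
Sum: 4 + 4 + 2 + 1 + 1 + 1 + 1 + 0 = 14
Change: 14 − 15 = -1

-1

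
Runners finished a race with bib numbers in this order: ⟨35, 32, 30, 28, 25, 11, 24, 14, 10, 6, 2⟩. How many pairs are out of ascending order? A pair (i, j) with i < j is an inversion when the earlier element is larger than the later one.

Inversions: 53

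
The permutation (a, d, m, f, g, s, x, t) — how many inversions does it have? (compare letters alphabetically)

For each element, count later entries that are smaller:
a: 0
d: 0
m: 2
f: 0
g: 0
s: 0
x: 1
t: 0
Sum: 0 + 0 + 2 + 0 + 0 + 0 + 1 + 0 = 3

3 inversions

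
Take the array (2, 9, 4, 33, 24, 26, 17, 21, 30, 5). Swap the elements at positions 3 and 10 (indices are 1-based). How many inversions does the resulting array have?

Positions 3 and 10 hold 4 and 5; after swapping, the array is [2, 9, 5, 33, 24, 26, 17, 21, 30, 4].
Sweep left to right; for each value list the smaller values that follow it:
2 → none → 0
9 → 5, 4 → 2
5 → 4 → 1
33 → 24, 26, 17, 21, 30, 4 → 6
24 → 17, 21, 4 → 3
26 → 17, 21, 4 → 3
17 → 4 → 1
21 → 4 → 1
30 → 4 → 1
4 → none → 0
Sum: 0 + 2 + 1 + 6 + 3 + 3 + 1 + 1 + 1 + 0 = 18

18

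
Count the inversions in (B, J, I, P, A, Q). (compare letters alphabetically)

5 inversions

Element-by-element contributions:
B: 1
J: 2
I: 1
P: 1
A: 0
Q: 0
Sum: 1 + 2 + 1 + 1 + 0 + 0 = 5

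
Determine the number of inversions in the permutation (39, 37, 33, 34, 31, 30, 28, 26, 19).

There are 35 out-of-order pairs.

Count, for each position, how many later elements it exceeds:
39: 8
37: 7
33: 5
34: 5
31: 4
30: 3
28: 2
26: 1
19: 0
Sum: 8 + 7 + 5 + 5 + 4 + 3 + 2 + 1 + 0 = 35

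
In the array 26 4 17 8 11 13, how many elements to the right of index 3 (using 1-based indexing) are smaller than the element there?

3

The element at index 3 is 17.
Elements after it: 8, 11, 13
Those smaller than 17: 8, 11, 13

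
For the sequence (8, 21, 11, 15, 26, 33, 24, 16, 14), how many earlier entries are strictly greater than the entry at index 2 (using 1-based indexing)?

0

The element at index 2 is 21.
Elements before it: 8
None of them are larger than 21.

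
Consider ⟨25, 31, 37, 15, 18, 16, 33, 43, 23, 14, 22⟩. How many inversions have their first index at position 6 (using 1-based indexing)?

The element at index 6 is 16.
Elements after it: 33, 43, 23, 14, 22
Those smaller than 16: 14

1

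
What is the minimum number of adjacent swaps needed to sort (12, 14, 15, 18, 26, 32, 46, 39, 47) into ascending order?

1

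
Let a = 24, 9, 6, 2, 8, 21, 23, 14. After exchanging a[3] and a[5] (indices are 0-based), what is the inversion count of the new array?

There are 16 inversions.

Positions 3 and 5 hold 2 and 21; after swapping, the array is [24, 9, 6, 21, 8, 2, 23, 14].
Count, for each position, how many later elements it exceeds:
24: 7
9: 3
6: 1
21: 3
8: 1
2: 0
23: 1
14: 0
Sum: 7 + 3 + 1 + 3 + 1 + 0 + 1 + 0 = 16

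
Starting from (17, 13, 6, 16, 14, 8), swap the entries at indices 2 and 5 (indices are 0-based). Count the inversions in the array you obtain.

Positions 2 and 5 hold 6 and 8; after swapping, the array is [17, 13, 8, 16, 14, 6].
Sweep left to right; for each value list the smaller values that follow it:
17: 5
13: 2
8: 1
16: 2
14: 1
6: 0
Sum: 5 + 2 + 1 + 2 + 1 + 0 = 11

There are 11 inversions.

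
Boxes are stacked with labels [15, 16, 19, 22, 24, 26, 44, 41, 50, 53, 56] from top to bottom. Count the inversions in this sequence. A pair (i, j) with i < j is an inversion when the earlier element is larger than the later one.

1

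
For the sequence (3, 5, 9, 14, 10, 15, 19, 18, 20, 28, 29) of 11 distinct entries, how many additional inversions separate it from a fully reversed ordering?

Maximum inversions for 11 distinct elements is C(11, 2) = 11·10/2 = 55.
Current inversions — for each element, count later smaller elements:
3: 0
5: 0
9: 0
14: 1
10: 0
15: 0
19: 1
18: 0
20: 0
28: 0
29: 0
Current total: 0 + 0 + 0 + 1 + 0 + 0 + 1 + 0 + 0 + 0 + 0 = 2
Shortfall: 55 − 2 = 53

53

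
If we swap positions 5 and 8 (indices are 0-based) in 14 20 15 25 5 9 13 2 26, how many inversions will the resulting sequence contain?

23 inversions

Positions 5 and 8 hold 9 and 26; after swapping, the array is [14, 20, 15, 25, 5, 26, 13, 2, 9].
Sweep left to right; for each value list the smaller values that follow it:
14: 4
20: 5
15: 4
25: 4
5: 1
26: 3
13: 2
2: 0
9: 0
Sum: 4 + 5 + 4 + 4 + 1 + 3 + 2 + 0 + 0 = 23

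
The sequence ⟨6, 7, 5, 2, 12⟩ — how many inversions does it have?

Sweep left to right; for each value list the smaller values that follow it:
6: 2
7: 2
5: 1
2: 0
12: 0
Sum: 2 + 2 + 1 + 0 + 0 = 5

5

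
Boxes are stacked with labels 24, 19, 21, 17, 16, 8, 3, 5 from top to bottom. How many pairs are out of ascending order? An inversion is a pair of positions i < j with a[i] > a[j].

For each element, count later entries that are smaller:
24: 7
19: 5
21: 5
17: 4
16: 3
8: 2
3: 0
5: 0
Sum: 7 + 5 + 5 + 4 + 3 + 2 + 0 + 0 = 26

26 inversions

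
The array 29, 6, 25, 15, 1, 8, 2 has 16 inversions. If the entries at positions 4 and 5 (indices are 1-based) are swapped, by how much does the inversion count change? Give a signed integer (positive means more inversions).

-1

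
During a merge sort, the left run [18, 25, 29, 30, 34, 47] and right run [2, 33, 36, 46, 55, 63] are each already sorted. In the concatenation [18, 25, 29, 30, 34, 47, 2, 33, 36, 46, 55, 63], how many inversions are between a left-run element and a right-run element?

10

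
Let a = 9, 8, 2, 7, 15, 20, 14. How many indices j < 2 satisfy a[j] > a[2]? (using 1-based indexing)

1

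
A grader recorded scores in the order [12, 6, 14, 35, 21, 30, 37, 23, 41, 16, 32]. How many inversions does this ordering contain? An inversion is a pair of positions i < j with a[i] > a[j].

Count, for each position, how many later elements it exceeds:
12 → 6 → 1
6 → none → 0
14 → none → 0
35 → 21, 30, 23, 16, 32 → 5
21 → 16 → 1
30 → 23, 16 → 2
37 → 23, 16, 32 → 3
23 → 16 → 1
41 → 16, 32 → 2
16 → none → 0
32 → none → 0
Sum: 1 + 0 + 0 + 5 + 1 + 2 + 3 + 1 + 2 + 0 + 0 = 15

Inversions: 15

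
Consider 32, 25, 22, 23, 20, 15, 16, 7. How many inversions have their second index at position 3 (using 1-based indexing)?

2 such elements

The element at index 3 is 22.
Elements before it: 32, 25
Those larger than 22: 32, 25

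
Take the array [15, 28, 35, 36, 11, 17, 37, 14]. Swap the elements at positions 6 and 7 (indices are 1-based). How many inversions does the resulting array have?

14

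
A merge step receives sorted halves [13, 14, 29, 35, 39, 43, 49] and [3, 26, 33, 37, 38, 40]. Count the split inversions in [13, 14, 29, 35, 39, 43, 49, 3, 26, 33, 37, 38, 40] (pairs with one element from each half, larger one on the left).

24

For each element r of the right run, count left-run elements greater than r:
r = 3: 13, 14, 29, 35, 39, 43, 49 → 7
r = 26: 29, 35, 39, 43, 49 → 5
r = 33: 35, 39, 43, 49 → 4
r = 37: 39, 43, 49 → 3
r = 38: 39, 43, 49 → 3
r = 40: 43, 49 → 2
Cross-inversions: 7 + 5 + 4 + 3 + 3 + 2 = 24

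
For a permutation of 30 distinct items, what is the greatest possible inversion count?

The maximum occurs when the array is in strictly decreasing order: every one of the C(30, 2) pairs is inverted.
C(30, 2) = 30·29/2 = 435

435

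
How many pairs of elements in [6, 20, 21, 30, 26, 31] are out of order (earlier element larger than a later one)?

Listing every pair i<j with a[i]>a[j] (using 0-based positions):
(3,4): 30 > 26
That's 1 pair.

1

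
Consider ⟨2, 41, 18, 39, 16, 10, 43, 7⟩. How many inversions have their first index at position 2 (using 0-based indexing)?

The element at index 2 is 18.
Elements after it: 39, 16, 10, 43, 7
Those smaller than 18: 16, 10, 7

3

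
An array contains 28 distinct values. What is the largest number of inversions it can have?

The maximum occurs when the array is in strictly decreasing order: every one of the C(28, 2) pairs is inverted.
C(28, 2) = 28·27/2 = 378

378 inversions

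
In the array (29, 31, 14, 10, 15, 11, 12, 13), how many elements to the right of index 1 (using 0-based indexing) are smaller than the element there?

6

The element at index 1 is 31.
Elements after it: 14, 10, 15, 11, 12, 13
Those smaller than 31: 14, 10, 15, 11, 12, 13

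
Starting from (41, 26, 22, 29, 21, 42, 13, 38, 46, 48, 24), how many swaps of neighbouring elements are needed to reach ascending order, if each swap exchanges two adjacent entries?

Adjacent swaps: 23

Minimum adjacent swaps = number of inversions (each swap of adjacent out-of-order elements removes one inversion and no swap can remove more).
Count inversions — for each element, later elements that are smaller:
41: 26, 22, 29, 21, 13, 38, 24 → 7
26: 22, 21, 13, 24 → 4
22: 21, 13 → 2
29: 21, 13, 24 → 3
21: 13 → 1
42: 13, 38, 24 → 3
13: none → 0
38: 24 → 1
46: 24 → 1
48: 24 → 1
24: none → 0
Total inversions: 7 + 4 + 2 + 3 + 1 + 3 + 0 + 1 + 1 + 1 + 0 = 23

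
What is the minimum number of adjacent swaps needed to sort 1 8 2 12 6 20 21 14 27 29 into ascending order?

Each adjacent swap fixes exactly one inversion, so the minimum swap count equals the number of inversions.
Count inversions — for each element, later elements that are smaller:
1: none → 0
8: 2, 6 → 2
2: none → 0
12: 6 → 1
6: none → 0
20: 14 → 1
21: 14 → 1
14: none → 0
27: none → 0
29: none → 0
Total inversions: 0 + 2 + 0 + 1 + 0 + 1 + 1 + 0 + 0 + 0 = 5

5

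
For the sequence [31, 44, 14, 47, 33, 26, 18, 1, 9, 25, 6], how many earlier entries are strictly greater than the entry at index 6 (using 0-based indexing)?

5 such elements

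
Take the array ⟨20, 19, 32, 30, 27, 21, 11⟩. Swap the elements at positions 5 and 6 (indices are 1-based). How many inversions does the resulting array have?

12

Positions 5 and 6 hold 27 and 21; after swapping, the array is [20, 19, 32, 30, 21, 27, 11].
Count, for each position, how many later elements it exceeds:
20 → 19, 11 → 2
19 → 11 → 1
32 → 30, 21, 27, 11 → 4
30 → 21, 27, 11 → 3
21 → 11 → 1
27 → 11 → 1
11 → none → 0
Sum: 2 + 1 + 4 + 3 + 1 + 1 + 0 = 12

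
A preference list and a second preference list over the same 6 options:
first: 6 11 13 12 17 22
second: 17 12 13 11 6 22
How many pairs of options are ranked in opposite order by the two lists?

10

Assign each item its position (1..6) in the first ordering, then rewrite the second ordering as that position sequence:
positions: 6→1, 11→2, 13→3, 12→4, 17→5, 22→6
second ordering as positions: [5, 4, 3, 2, 1, 6]
Discordant pairs = inversions in this position sequence.
5: 4, 3, 2, 1 → 4
4: 3, 2, 1 → 3
3: 2, 1 → 2
2: 1 → 1
1: 0
6: 0
Total: 4 + 3 + 2 + 1 + 0 + 0 = 10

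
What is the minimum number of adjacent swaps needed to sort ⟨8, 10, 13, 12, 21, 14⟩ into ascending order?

2

The minimum number of adjacent swaps to sort an array equals its inversion count, since every such swap removes exactly one inversion.
Count inversions — for each element, later elements that are smaller:
8: none → 0
10: none → 0
13: 12 → 1
12: none → 0
21: 14 → 1
14: none → 0
Total inversions: 0 + 0 + 1 + 0 + 1 + 0 = 2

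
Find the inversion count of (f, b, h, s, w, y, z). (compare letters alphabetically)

For each element, count later entries that are smaller:
f → b → 1
b → none → 0
h → none → 0
s → none → 0
w → none → 0
y → none → 0
z → none → 0
Sum: 1 + 0 + 0 + 0 + 0 + 0 + 0 = 1

1 inversion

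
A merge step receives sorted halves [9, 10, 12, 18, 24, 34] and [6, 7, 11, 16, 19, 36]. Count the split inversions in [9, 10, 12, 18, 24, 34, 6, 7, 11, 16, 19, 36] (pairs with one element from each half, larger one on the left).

21 cross-inversions

For each element r of the right run, count left-run elements greater than r:
r = 6: 9, 10, 12, 18, 24, 34 → 6
r = 7: 9, 10, 12, 18, 24, 34 → 6
r = 11: 12, 18, 24, 34 → 4
r = 16: 18, 24, 34 → 3
r = 19: 24, 34 → 2
r = 36: none → 0
Cross-inversions: 6 + 6 + 4 + 3 + 2 + 0 = 21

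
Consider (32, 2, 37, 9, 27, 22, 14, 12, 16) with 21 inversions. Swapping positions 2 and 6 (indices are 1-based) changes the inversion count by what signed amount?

+3

Positions 2 and 6 hold 2 and 22; after swapping, the array is [32, 22, 37, 9, 27, 2, 14, 12, 16].
Count, for each position, how many later elements it exceeds:
32: 7
22: 5
37: 6
9: 1
27: 4
2: 0
14: 1
12: 0
16: 0
Sum: 7 + 5 + 6 + 1 + 4 + 0 + 1 + 0 + 0 = 24
Change: 24 − 21 = +3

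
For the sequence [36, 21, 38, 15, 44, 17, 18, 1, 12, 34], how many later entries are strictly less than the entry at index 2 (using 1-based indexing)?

The element at index 2 is 21.
Elements after it: 38, 15, 44, 17, 18, 1, 12, 34
Those smaller than 21: 15, 17, 18, 1, 12

5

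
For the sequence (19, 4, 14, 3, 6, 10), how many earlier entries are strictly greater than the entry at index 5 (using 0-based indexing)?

The element at index 5 is 10.
Elements before it: 19, 4, 14, 3, 6
Those larger than 10: 19, 14

2 such elements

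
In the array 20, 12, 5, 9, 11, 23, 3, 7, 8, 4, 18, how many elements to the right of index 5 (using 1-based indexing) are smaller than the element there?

4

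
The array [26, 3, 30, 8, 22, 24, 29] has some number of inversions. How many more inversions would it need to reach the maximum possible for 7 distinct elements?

Maximum inversions for 7 distinct elements is C(7, 2) = 7·6/2 = 21.
Current inversions — for each element, count later smaller elements:
26: 4
3: 0
30: 4
8: 0
22: 0
24: 0
29: 0
Current total: 4 + 0 + 4 + 0 + 0 + 0 + 0 = 8
Shortfall: 21 − 8 = 13

13 inversions short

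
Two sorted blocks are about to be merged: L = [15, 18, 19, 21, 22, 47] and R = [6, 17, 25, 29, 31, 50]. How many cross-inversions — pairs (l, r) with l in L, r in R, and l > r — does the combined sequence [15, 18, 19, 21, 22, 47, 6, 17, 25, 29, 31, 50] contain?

14 cross-inversions

For each element r of the right run, count left-run elements greater than r:
r = 6: 15, 18, 19, 21, 22, 47 → 6
r = 17: 18, 19, 21, 22, 47 → 5
r = 25: 47 → 1
r = 29: 47 → 1
r = 31: 47 → 1
r = 50: none → 0
Cross-inversions: 6 + 5 + 1 + 1 + 1 + 0 = 14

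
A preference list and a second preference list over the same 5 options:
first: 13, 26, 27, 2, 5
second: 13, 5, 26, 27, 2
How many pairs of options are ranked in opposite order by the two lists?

Assign each item its position (1..5) in the first ordering, then rewrite the second ordering as that position sequence:
positions: 13→1, 26→2, 27→3, 2→4, 5→5
second ordering as positions: [1, 5, 2, 3, 4]
Discordant pairs = inversions in this position sequence.
1: 0
5: 2, 3, 4 → 3
2: 0
3: 0
4: 0
Total: 0 + 3 + 0 + 0 + 0 = 3

Pairs: 3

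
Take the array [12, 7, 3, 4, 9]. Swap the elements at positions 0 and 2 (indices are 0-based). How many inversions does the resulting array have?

3

Positions 0 and 2 hold 12 and 3; after swapping, the array is [3, 7, 12, 4, 9].
Count, for each position, how many later elements it exceeds:
3 → none → 0
7 → 4 → 1
12 → 4, 9 → 2
4 → none → 0
9 → none → 0
Sum: 0 + 1 + 2 + 0 + 0 = 3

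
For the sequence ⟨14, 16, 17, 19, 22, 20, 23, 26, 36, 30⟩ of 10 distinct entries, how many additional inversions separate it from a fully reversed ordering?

Maximum inversions for 10 distinct elements is C(10, 2) = 10·9/2 = 45.
Current inversions — for each element, count later smaller elements:
14: 0
16: 0
17: 0
19: 0
22: 1
20: 0
23: 0
26: 0
36: 1
30: 0
Current total: 0 + 0 + 0 + 0 + 1 + 0 + 0 + 0 + 1 + 0 = 2
Shortfall: 45 − 2 = 43

43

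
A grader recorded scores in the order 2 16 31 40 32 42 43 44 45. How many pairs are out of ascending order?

1

Sweep left to right; for each value list the smaller values that follow it:
2: 0
16: 0
31: 0
40: 1
32: 0
42: 0
43: 0
44: 0
45: 0
Sum: 0 + 0 + 0 + 1 + 0 + 0 + 0 + 0 + 0 = 1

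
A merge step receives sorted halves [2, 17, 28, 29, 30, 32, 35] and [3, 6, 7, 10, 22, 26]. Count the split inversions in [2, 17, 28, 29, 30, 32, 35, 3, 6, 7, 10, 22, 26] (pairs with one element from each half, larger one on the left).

Take each right-half value and tally the left-half values above it:
r = 3: 17, 28, 29, 30, 32, 35 → 6
r = 6: 17, 28, 29, 30, 32, 35 → 6
r = 7: 17, 28, 29, 30, 32, 35 → 6
r = 10: 17, 28, 29, 30, 32, 35 → 6
r = 22: 28, 29, 30, 32, 35 → 5
r = 26: 28, 29, 30, 32, 35 → 5
Cross-inversions: 6 + 6 + 6 + 6 + 5 + 5 = 34

34 cross-inversions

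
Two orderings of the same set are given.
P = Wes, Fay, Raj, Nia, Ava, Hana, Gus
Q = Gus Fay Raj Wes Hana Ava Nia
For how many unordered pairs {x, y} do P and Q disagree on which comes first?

11 disagreeing pairs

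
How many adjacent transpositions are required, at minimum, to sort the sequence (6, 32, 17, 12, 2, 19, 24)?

9

Each adjacent swap fixes exactly one inversion, so the minimum swap count equals the number of inversions.
Count inversions — for each element, later elements that are smaller:
6: 2 → 1
32: 17, 12, 2, 19, 24 → 5
17: 12, 2 → 2
12: 2 → 1
2: none → 0
19: none → 0
24: none → 0
Total inversions: 1 + 5 + 2 + 1 + 0 + 0 + 0 = 9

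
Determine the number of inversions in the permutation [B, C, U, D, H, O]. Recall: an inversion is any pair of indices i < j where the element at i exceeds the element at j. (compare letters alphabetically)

Inversions: 3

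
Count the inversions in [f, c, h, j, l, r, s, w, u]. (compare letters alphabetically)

2

Sweep left to right; for each value list the smaller values that follow it:
f → c → 1
c → none → 0
h → none → 0
j → none → 0
l → none → 0
r → none → 0
s → none → 0
w → u → 1
u → none → 0
Sum: 1 + 0 + 0 + 0 + 0 + 0 + 0 + 1 + 0 = 2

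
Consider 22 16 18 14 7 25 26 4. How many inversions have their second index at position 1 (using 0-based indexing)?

1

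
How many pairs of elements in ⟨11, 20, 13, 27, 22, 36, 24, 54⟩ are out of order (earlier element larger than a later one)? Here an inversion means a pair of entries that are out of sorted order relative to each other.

There are 4 out-of-order pairs.

For each element, count later entries that are smaller:
11 → none → 0
20 → 13 → 1
13 → none → 0
27 → 22, 24 → 2
22 → none → 0
36 → 24 → 1
24 → none → 0
54 → none → 0
Sum: 0 + 1 + 0 + 2 + 0 + 1 + 0 + 0 = 4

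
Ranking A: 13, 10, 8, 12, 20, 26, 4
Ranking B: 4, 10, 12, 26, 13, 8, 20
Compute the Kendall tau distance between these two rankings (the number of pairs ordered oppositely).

Assign each item its position (1..7) in the first ordering, then rewrite the second ordering as that position sequence:
positions: 13→1, 10→2, 8→3, 12→4, 20→5, 26→6, 4→7
second ordering as positions: [7, 2, 4, 6, 1, 3, 5]
Discordant pairs = inversions in this position sequence.
7: 2, 4, 6, 1, 3, 5 → 6
2: 1 → 1
4: 1, 3 → 2
6: 1, 3, 5 → 3
1: 0
3: 0
5: 0
Total: 6 + 1 + 2 + 3 + 0 + 0 + 0 = 12

12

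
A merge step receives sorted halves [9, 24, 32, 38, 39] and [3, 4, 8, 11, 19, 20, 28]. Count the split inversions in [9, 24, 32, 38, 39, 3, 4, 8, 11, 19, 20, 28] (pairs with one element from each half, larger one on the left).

Split inversions: 30

Count, for every r in R, how many entries of L exceed r:
r = 3: 9, 24, 32, 38, 39 → 5
r = 4: 9, 24, 32, 38, 39 → 5
r = 8: 9, 24, 32, 38, 39 → 5
r = 11: 24, 32, 38, 39 → 4
r = 19: 24, 32, 38, 39 → 4
r = 20: 24, 32, 38, 39 → 4
r = 28: 32, 38, 39 → 3
Cross-inversions: 5 + 5 + 5 + 4 + 4 + 4 + 3 = 30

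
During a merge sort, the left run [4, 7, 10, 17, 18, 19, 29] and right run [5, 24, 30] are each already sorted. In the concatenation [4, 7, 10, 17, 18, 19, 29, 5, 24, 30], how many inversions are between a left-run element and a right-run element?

7 cross-inversions

Count, for every r in R, how many entries of L exceed r:
r = 5: 7, 10, 17, 18, 19, 29 → 6
r = 24: 29 → 1
r = 30: none → 0
Cross-inversions: 6 + 1 + 0 = 7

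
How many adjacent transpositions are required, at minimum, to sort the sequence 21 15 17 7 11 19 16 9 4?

26

Minimum adjacent swaps = number of inversions (each swap of adjacent out-of-order elements removes one inversion and no swap can remove more).
Count inversions — for each element, later elements that are smaller:
21: 15, 17, 7, 11, 19, 16, 9, 4 → 8
15: 7, 11, 9, 4 → 4
17: 7, 11, 16, 9, 4 → 5
7: 4 → 1
11: 9, 4 → 2
19: 16, 9, 4 → 3
16: 9, 4 → 2
9: 4 → 1
4: none → 0
Total inversions: 8 + 4 + 5 + 1 + 2 + 3 + 2 + 1 + 0 = 26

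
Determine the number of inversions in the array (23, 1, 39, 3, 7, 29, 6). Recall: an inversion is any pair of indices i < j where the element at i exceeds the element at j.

Out-of-order index pairs (1-indexed):
(1,2): 23 > 1
(1,4): 23 > 3
(1,5): 23 > 7
(1,7): 23 > 6
(3,4): 39 > 3
(3,5): 39 > 7
(3,6): 39 > 29
(3,7): 39 > 6
(5,7): 7 > 6
(6,7): 29 > 6
That's 10 pairs.

10 inversions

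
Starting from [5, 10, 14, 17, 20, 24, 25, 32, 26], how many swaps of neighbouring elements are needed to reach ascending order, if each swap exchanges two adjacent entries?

1 adjacent swap

Each adjacent swap fixes exactly one inversion, so the minimum swap count equals the number of inversions.
Count inversions — for each element, later elements that are smaller:
5: none → 0
10: none → 0
14: none → 0
17: none → 0
20: none → 0
24: none → 0
25: none → 0
32: 26 → 1
26: none → 0
Total inversions: 0 + 0 + 0 + 0 + 0 + 0 + 0 + 1 + 0 = 1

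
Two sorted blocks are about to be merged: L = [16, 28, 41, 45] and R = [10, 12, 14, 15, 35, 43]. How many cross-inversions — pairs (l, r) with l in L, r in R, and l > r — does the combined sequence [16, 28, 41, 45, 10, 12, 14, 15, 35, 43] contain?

19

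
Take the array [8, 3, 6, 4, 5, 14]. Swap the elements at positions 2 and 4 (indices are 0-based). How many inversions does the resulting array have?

Inversions: 5

Positions 2 and 4 hold 6 and 5; after swapping, the array is [8, 3, 5, 4, 6, 14].
Count, for each position, how many later elements it exceeds:
8: 4
3: 0
5: 1
4: 0
6: 0
14: 0
Sum: 4 + 0 + 1 + 0 + 0 + 0 = 5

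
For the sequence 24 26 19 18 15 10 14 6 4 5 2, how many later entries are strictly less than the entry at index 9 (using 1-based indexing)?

1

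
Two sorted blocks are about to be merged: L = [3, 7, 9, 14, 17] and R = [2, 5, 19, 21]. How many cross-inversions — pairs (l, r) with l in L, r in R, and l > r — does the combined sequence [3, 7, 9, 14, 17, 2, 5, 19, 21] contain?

9 split inversions

For each element r of the right run, count left-run elements greater than r:
r = 2: 3, 7, 9, 14, 17 → 5
r = 5: 7, 9, 14, 17 → 4
r = 19: none → 0
r = 21: none → 0
Cross-inversions: 5 + 4 + 0 + 0 = 9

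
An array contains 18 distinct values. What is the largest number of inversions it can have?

There are 153 inversions.

A reversed (strictly descending) arrangement makes every pair an inversion, giving C(18, 2) inversions.
C(18, 2) = 18·17/2 = 153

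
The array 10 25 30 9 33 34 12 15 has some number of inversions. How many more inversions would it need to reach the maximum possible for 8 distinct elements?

17 inversions short

Maximum inversions for 8 distinct elements is C(8, 2) = 8·7/2 = 28.
Current inversions — for each element, count later smaller elements:
10: 1
25: 3
30: 3
9: 0
33: 2
34: 2
12: 0
15: 0
Current total: 1 + 3 + 3 + 0 + 2 + 2 + 0 + 0 = 11
Shortfall: 28 − 11 = 17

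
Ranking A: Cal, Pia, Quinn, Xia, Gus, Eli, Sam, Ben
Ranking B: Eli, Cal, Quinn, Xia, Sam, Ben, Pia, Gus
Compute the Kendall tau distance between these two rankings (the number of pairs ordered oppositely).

11 discordant pairs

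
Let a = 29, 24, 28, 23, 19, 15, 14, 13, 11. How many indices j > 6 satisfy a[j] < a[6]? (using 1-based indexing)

3

The element at index 6 is 15.
Elements after it: 14, 13, 11
Those smaller than 15: 14, 13, 11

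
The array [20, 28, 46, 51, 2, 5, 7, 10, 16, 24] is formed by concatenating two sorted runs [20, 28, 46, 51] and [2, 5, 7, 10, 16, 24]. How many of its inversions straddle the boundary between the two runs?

For each element r of the right run, count left-run elements greater than r:
r = 2: 20, 28, 46, 51 → 4
r = 5: 20, 28, 46, 51 → 4
r = 7: 20, 28, 46, 51 → 4
r = 10: 20, 28, 46, 51 → 4
r = 16: 20, 28, 46, 51 → 4
r = 24: 28, 46, 51 → 3
Cross-inversions: 4 + 4 + 4 + 4 + 4 + 3 = 23

23 cross-inversions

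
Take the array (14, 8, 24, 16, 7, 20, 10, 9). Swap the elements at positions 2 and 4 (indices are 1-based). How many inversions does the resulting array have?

Positions 2 and 4 hold 8 and 16; after swapping, the array is [14, 16, 24, 8, 7, 20, 10, 9].
For each element, count later entries that are smaller:
14 → 8, 7, 10, 9 → 4
16 → 8, 7, 10, 9 → 4
24 → 8, 7, 20, 10, 9 → 5
8 → 7 → 1
7 → none → 0
20 → 10, 9 → 2
10 → 9 → 1
9 → none → 0
Sum: 4 + 4 + 5 + 1 + 0 + 2 + 1 + 0 = 17

Inversions: 17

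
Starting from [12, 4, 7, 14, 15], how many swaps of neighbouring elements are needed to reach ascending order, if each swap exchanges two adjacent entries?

There are 2 swaps.

Minimum adjacent swaps = number of inversions (each swap of adjacent out-of-order elements removes one inversion and no swap can remove more).
Count inversions — for each element, later elements that are smaller:
12: 4, 7 → 2
4: none → 0
7: none → 0
14: none → 0
15: none → 0
Total inversions: 2 + 0 + 0 + 0 + 0 = 2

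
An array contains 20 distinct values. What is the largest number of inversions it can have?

A reversed (strictly descending) arrangement makes every pair an inversion, giving C(20, 2) inversions.
C(20, 2) = 20·19/2 = 190

190 inversions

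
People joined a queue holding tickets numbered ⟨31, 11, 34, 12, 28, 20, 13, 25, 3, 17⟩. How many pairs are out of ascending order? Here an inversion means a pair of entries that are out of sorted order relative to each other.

28 out-of-order pairs

Count, for each position, how many later elements it exceeds:
31 → 11, 12, 28, 20, 13, 25, 3, 17 → 8
11 → 3 → 1
34 → 12, 28, 20, 13, 25, 3, 17 → 7
12 → 3 → 1
28 → 20, 13, 25, 3, 17 → 5
20 → 13, 3, 17 → 3
13 → 3 → 1
25 → 3, 17 → 2
3 → none → 0
17 → none → 0
Sum: 8 + 1 + 7 + 1 + 5 + 3 + 1 + 2 + 0 + 0 = 28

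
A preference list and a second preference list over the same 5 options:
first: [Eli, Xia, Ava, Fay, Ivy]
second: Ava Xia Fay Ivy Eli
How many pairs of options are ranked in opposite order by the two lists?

5

Assign each item its position (1..5) in the first ordering, then rewrite the second ordering as that position sequence:
positions: Eli→1, Xia→2, Ava→3, Fay→4, Ivy→5
second ordering as positions: [3, 2, 4, 5, 1]
Discordant pairs = inversions in this position sequence.
3: 2, 1 → 2
2: 1 → 1
4: 1 → 1
5: 1 → 1
1: 0
Total: 2 + 1 + 1 + 1 + 0 = 5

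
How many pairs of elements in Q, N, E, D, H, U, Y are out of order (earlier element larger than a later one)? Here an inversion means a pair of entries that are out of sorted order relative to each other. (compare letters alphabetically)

Out-of-order index pairs (0-indexed):
(0,1): Q > N
(0,2): Q > E
(0,3): Q > D
(0,4): Q > H
(1,2): N > E
(1,3): N > D
(1,4): N > H
(2,3): E > D
That's 8 pairs.

Out-of-order pairs: 8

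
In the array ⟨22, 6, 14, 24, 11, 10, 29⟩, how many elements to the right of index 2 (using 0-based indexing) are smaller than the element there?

The element at index 2 is 14.
Elements after it: 24, 11, 10, 29
Those smaller than 14: 11, 10

2 such elements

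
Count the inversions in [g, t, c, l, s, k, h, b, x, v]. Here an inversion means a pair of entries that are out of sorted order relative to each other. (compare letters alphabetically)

19

Element-by-element contributions:
g: 2
t: 6
c: 1
l: 3
s: 3
k: 2
h: 1
b: 0
x: 1
v: 0
Sum: 2 + 6 + 1 + 3 + 3 + 2 + 1 + 0 + 1 + 0 = 19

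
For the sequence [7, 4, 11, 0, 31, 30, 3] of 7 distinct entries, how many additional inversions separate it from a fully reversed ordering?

11 inversions short

Maximum inversions for 7 distinct elements is C(7, 2) = 7·6/2 = 21.
Current inversions — for each element, count later smaller elements:
7: 3
4: 2
11: 2
0: 0
31: 2
30: 1
3: 0
Current total: 3 + 2 + 2 + 0 + 2 + 1 + 0 = 10
Shortfall: 21 − 10 = 11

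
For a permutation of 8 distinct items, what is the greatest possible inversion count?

There are 28 inversions.

The maximum occurs when the array is in strictly decreasing order: every one of the C(8, 2) pairs is inverted.
C(8, 2) = 8·7/2 = 28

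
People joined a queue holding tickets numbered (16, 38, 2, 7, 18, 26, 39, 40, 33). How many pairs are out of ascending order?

For each element, count later entries that are smaller:
16: 2
38: 5
2: 0
7: 0
18: 0
26: 0
39: 1
40: 1
33: 0
Sum: 2 + 5 + 0 + 0 + 0 + 0 + 1 + 1 + 0 = 9

9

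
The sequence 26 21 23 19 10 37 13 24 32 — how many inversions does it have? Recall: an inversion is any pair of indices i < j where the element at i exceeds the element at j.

17 inversions

Element-by-element contributions:
26 → 21, 23, 19, 10, 13, 24 → 6
21 → 19, 10, 13 → 3
23 → 19, 10, 13 → 3
19 → 10, 13 → 2
10 → none → 0
37 → 13, 24, 32 → 3
13 → none → 0
24 → none → 0
32 → none → 0
Sum: 6 + 3 + 3 + 2 + 0 + 3 + 0 + 0 + 0 = 17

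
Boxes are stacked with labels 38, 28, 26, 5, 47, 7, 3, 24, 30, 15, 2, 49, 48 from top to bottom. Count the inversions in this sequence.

Count, for each position, how many later elements it exceeds:
38: 9
28: 7
26: 6
5: 2
47: 6
7: 2
3: 1
24: 2
30: 2
15: 1
2: 0
49: 1
48: 0
Sum: 9 + 7 + 6 + 2 + 6 + 2 + 1 + 2 + 2 + 1 + 0 + 1 + 0 = 39

39 out-of-order pairs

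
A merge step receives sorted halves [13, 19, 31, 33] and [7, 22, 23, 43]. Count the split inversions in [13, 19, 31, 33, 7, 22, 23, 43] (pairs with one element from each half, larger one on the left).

Take each right-half value and tally the left-half values above it:
r = 7: 13, 19, 31, 33 → 4
r = 22: 31, 33 → 2
r = 23: 31, 33 → 2
r = 43: none → 0
Cross-inversions: 4 + 2 + 2 + 0 = 8

8 split inversions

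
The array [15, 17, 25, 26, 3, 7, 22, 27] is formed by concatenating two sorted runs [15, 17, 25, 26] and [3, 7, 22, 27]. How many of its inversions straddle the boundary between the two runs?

Take each right-half value and tally the left-half values above it:
r = 3: 15, 17, 25, 26 → 4
r = 7: 15, 17, 25, 26 → 4
r = 22: 25, 26 → 2
r = 27: none → 0
Cross-inversions: 4 + 4 + 2 + 0 = 10

Split inversions: 10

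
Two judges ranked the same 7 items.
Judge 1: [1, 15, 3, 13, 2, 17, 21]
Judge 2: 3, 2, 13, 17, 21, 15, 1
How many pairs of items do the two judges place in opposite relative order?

Assign each item its position (1..7) in the first ordering, then rewrite the second ordering as that position sequence:
positions: 1→1, 15→2, 3→3, 13→4, 2→5, 17→6, 21→7
second ordering as positions: [3, 5, 4, 6, 7, 2, 1]
Discordant pairs = inversions in this position sequence.
3: 2, 1 → 2
5: 4, 2, 1 → 3
4: 2, 1 → 2
6: 2, 1 → 2
7: 2, 1 → 2
2: 1 → 1
1: 0
Total: 2 + 3 + 2 + 2 + 2 + 1 + 0 = 12

12 discordant pairs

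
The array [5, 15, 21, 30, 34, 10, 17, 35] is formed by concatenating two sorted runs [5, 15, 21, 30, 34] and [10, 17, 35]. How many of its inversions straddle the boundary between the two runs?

7

Take each right-half value and tally the left-half values above it:
r = 10: 15, 21, 30, 34 → 4
r = 17: 21, 30, 34 → 3
r = 35: none → 0
Cross-inversions: 4 + 3 + 0 = 7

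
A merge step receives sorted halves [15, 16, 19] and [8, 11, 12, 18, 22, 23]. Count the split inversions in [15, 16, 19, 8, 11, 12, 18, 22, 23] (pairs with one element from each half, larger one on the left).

Count, for every r in R, how many entries of L exceed r:
r = 8: 15, 16, 19 → 3
r = 11: 15, 16, 19 → 3
r = 12: 15, 16, 19 → 3
r = 18: 19 → 1
r = 22: none → 0
r = 23: none → 0
Cross-inversions: 3 + 3 + 3 + 1 + 0 + 0 = 10

There are 10 split inversions.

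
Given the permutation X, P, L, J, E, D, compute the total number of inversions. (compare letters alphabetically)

15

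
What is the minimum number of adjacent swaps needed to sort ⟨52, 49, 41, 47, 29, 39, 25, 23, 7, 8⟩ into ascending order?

The minimum number of adjacent swaps to sort an array equals its inversion count, since every such swap removes exactly one inversion.
Count inversions — for each element, later elements that are smaller:
52: 49, 41, 47, 29, 39, 25, 23, 7, 8 → 9
49: 41, 47, 29, 39, 25, 23, 7, 8 → 8
41: 29, 39, 25, 23, 7, 8 → 6
47: 29, 39, 25, 23, 7, 8 → 6
29: 25, 23, 7, 8 → 4
39: 25, 23, 7, 8 → 4
25: 23, 7, 8 → 3
23: 7, 8 → 2
7: none → 0
8: none → 0
Total inversions: 9 + 8 + 6 + 6 + 4 + 4 + 3 + 2 + 0 + 0 = 42

42 swaps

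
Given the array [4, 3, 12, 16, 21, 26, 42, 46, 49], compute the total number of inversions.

Count, for each position, how many later elements it exceeds:
4: 1
3: 0
12: 0
16: 0
21: 0
26: 0
42: 0
46: 0
49: 0
Sum: 1 + 0 + 0 + 0 + 0 + 0 + 0 + 0 + 0 = 1

1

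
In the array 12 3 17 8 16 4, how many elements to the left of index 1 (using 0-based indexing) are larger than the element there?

The element at index 1 is 3.
Elements before it: 12
Those larger than 3: 12

1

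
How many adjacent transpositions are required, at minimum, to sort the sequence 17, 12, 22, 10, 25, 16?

The minimum number of adjacent swaps to sort an array equals its inversion count, since every such swap removes exactly one inversion.
Count inversions — for each element, later elements that are smaller:
17: 12, 10, 16 → 3
12: 10 → 1
22: 10, 16 → 2
10: none → 0
25: 16 → 1
16: none → 0
Total inversions: 3 + 1 + 2 + 0 + 1 + 0 = 7

7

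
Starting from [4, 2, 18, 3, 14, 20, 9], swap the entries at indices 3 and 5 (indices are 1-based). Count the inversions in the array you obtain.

6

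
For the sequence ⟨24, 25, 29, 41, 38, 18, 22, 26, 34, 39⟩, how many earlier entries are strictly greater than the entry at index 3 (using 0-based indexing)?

0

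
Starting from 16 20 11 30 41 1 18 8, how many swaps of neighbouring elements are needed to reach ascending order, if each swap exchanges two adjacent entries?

16

Minimum adjacent swaps = number of inversions (each swap of adjacent out-of-order elements removes one inversion and no swap can remove more).
Count inversions — for each element, later elements that are smaller:
16: 11, 1, 8 → 3
20: 11, 1, 18, 8 → 4
11: 1, 8 → 2
30: 1, 18, 8 → 3
41: 1, 18, 8 → 3
1: none → 0
18: 8 → 1
8: none → 0
Total inversions: 3 + 4 + 2 + 3 + 3 + 0 + 1 + 0 = 16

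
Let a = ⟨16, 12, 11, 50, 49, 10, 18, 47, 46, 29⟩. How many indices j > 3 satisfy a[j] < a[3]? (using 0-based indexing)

6

The element at index 3 is 50.
Elements after it: 49, 10, 18, 47, 46, 29
Those smaller than 50: 49, 10, 18, 47, 46, 29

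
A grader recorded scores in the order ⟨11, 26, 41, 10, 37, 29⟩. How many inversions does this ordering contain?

Listing every pair i<j with a[i]>a[j] (using 0-based positions):
(0,3): 11 > 10
(1,3): 26 > 10
(2,3): 41 > 10
(2,4): 41 > 37
(2,5): 41 > 29
(4,5): 37 > 29
That's 6 pairs.

Inversions: 6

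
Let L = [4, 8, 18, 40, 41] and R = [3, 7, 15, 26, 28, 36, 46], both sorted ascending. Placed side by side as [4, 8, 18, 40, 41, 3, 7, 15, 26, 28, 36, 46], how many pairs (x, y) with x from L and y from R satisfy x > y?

There are 18 cross-inversions.

For each element r of the right run, count left-run elements greater than r:
r = 3: 4, 8, 18, 40, 41 → 5
r = 7: 8, 18, 40, 41 → 4
r = 15: 18, 40, 41 → 3
r = 26: 40, 41 → 2
r = 28: 40, 41 → 2
r = 36: 40, 41 → 2
r = 46: none → 0
Cross-inversions: 5 + 4 + 3 + 2 + 2 + 2 + 0 = 18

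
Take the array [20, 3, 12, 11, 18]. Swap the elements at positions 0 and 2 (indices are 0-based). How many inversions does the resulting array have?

Inversions: 4

Positions 0 and 2 hold 20 and 12; after swapping, the array is [12, 3, 20, 11, 18].
Count, for each position, how many later elements it exceeds:
12 → 3, 11 → 2
3 → none → 0
20 → 11, 18 → 2
11 → none → 0
18 → none → 0
Sum: 2 + 0 + 2 + 0 + 0 = 4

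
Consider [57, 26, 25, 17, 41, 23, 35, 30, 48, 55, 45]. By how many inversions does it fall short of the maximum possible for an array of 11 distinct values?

Maximum inversions for 11 distinct elements is C(11, 2) = 11·10/2 = 55.
Current inversions — for each element, count later smaller elements:
57: 10
26: 3
25: 2
17: 0
41: 3
23: 0
35: 1
30: 0
48: 1
55: 1
45: 0
Current total: 10 + 3 + 2 + 0 + 3 + 0 + 1 + 0 + 1 + 1 + 0 = 21
Shortfall: 55 − 21 = 34

34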